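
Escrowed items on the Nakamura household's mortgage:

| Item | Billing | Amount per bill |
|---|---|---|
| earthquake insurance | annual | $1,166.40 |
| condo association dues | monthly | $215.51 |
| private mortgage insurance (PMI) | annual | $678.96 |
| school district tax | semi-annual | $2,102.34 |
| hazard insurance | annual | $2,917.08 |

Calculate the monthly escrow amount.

$962.77

Earthquake insurance — $1,166.40 annually
Condo association dues — $215.51 × 12 = $2,586.12 annually
Private mortgage insurance (PMI) — $678.96 annually
School district tax — $2,102.34 × 2 = $4,204.68 annually
Hazard insurance — $2,917.08 annually
Combined annual = $1,166.40 + $2,586.12 + $678.96 + $4,204.68 + $2,917.08 = $11,553.24
Per month = $11,553.24 ÷ 12 = $962.77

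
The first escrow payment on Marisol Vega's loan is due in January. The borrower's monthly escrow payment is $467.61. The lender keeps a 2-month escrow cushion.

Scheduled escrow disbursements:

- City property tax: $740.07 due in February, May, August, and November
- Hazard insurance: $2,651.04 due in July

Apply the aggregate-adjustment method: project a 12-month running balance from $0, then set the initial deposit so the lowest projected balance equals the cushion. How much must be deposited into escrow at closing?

$2,065.59

Cushion = 2 × $467.61 = $935.22
Trial balance (start $0, +$467.61 each month, − disbursements):
  Jan: +$467.61 → $467.61
  Feb: +$467.61 − $740.07 → $195.15
  Mar: +$467.61 → $662.76
  Apr: +$467.61 → $1,130.37
  May: +$467.61 − $740.07 → $857.91
  Jun: +$467.61 → $1,325.52
  Jul: +$467.61 − $2,651.04 → -$857.91
  Aug: +$467.61 − $740.07 → -$1,130.37
  Sep: +$467.61 → -$662.76
  Oct: +$467.61 → -$195.15
  Nov: +$467.61 − $740.07 → -$467.61
  Dec: +$467.61 → $0.00
Lowest trial balance = -$1,130.37 (Aug)
Initial deposit = cushion − low point = $935.22 − (-$1,130.37) = $2,065.59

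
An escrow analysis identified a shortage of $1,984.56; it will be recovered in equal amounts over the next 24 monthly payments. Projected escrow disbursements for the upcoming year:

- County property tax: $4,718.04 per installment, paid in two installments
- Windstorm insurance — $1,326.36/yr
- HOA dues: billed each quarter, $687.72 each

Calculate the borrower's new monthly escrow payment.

$1,208.80

County property tax = $4,718.04 × 2 = $9,436.08/yr
Windstorm insurance = $1,326.36/yr
HOA dues = $687.72 × 4 = $2,750.88/yr
Combined annual = $9,436.08 + $1,326.36 + $2,750.88 = $13,513.32
Per month = $13,513.32 / 12 = $1,126.11
Monthly shortage recovery: $1,984.56 ÷ 24 = $82.69
Adjusted monthly = $1,126.11 + $82.69 = $1,208.80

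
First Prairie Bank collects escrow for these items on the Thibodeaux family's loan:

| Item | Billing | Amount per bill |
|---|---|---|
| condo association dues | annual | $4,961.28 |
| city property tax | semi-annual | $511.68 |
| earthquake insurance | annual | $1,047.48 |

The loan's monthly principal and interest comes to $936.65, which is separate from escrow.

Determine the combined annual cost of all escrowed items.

Condo association dues — $4,961.28/yr
City property tax — $511.68 × 2 = $1,023.36/yr
Earthquake insurance — $1,047.48/yr
Yearly total = $7,032.12

$7,032.12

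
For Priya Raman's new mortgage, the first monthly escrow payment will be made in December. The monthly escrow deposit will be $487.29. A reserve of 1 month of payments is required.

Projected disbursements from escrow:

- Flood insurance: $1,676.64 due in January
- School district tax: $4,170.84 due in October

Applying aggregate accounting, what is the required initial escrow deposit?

$1,189.35

Cushion = 1 × $487.29 = $487.29
Trial balance (start $0, +$487.29 each month, − disbursements):
  Dec: +$487.29 → $487.29
  Jan: +$487.29 − $1,676.64 → -$702.06
  Feb: +$487.29 → -$214.77
  Mar: +$487.29 → $272.52
  Apr: +$487.29 → $759.81
  May: +$487.29 → $1,247.10
  Jun: +$487.29 → $1,734.39
  Jul: +$487.29 → $2,221.68
  Aug: +$487.29 → $2,708.97
  Sep: +$487.29 → $3,196.26
  Oct: +$487.29 − $4,170.84 → -$487.29
  Nov: +$487.29 → $0.00
Lowest trial balance = -$702.06 (Jan)
Initial deposit = cushion − low point = $487.29 − (-$702.06) = $1,189.35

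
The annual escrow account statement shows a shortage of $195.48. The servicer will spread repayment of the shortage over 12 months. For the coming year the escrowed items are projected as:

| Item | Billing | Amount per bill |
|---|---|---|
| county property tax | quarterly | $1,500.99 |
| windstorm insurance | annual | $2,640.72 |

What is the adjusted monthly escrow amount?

County property tax: $1,500.99 × 4 = $6,003.96
Windstorm insurance: $2,640.72
Yearly total = $6,003.96 + $2,640.72 = $8,644.68
Base monthly escrow = $8,644.68 ÷ 12 = $720.39
Shortage spread = $195.48 ÷ 12 = $16.29/mo
New monthly escrow = $720.39 + $16.29 = $736.68

$736.68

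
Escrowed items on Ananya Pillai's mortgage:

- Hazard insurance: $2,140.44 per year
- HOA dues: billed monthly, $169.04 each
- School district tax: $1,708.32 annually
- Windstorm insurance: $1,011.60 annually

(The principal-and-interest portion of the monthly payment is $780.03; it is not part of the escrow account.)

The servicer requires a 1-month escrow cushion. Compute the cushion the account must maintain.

Hazard insurance: $2,140.44 per year
HOA dues: $169.04 × 12 = $2,028.48 per year
School district tax: $1,708.32 per year
Windstorm insurance: $1,011.60 per year
Total annual escrow = $2,140.44 + $2,028.48 + $1,708.32 + $1,011.60 = $6,888.84
Base monthly escrow = $6,888.84 ÷ 12 = $574.07
Required cushion = 1 × $574.07 = $574.07

$574.07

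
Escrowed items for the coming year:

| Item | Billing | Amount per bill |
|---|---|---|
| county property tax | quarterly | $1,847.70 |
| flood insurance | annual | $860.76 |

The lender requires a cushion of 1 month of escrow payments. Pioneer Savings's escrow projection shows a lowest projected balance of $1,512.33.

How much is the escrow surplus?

County property tax — $1,847.70 × 4 = $7,390.80
Flood insurance — $860.76
Total annual escrow = $7,390.80 + $860.76 = $8,251.56
Per month = $8,251.56 ÷ 12 = $687.63
Cushion = 1 × $687.63 = $687.63
Surplus = $1,512.33 − $687.63 = $824.70

$824.70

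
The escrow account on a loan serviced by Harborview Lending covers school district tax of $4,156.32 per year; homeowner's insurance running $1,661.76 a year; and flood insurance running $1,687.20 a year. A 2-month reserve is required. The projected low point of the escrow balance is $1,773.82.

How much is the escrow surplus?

$522.94

School district tax = $4,156.32 per year
Homeowner's insurance = $1,661.76 per year
Flood insurance = $1,687.20 per year
Total annual escrow = $4,156.32 + $1,661.76 + $1,687.20 = $7,505.28
Monthly = $7,505.28 / 12 = $625.44
Required cushion = 2 × $625.44 = $1,250.88
Excess over cushion: $1,773.82 − $1,250.88 = $522.94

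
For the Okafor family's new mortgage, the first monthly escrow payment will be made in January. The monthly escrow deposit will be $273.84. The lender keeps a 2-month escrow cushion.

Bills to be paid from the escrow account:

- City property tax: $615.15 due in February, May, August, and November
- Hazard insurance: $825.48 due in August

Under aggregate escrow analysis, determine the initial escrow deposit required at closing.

$1,027.89

Cushion = 2 × $273.84 = $547.68
Trial balance (start $0, +$273.84 each month, − disbursements):
  Jan: +$273.84 → $273.84
  Feb: +$273.84 − $615.15 → -$67.47
  Mar: +$273.84 → $206.37
  Apr: +$273.84 → $480.21
  May: +$273.84 − $615.15 → $138.90
  Jun: +$273.84 → $412.74
  Jul: +$273.84 → $686.58
  Aug: +$273.84 − $1,440.63 → -$480.21
  Sep: +$273.84 → -$206.37
  Oct: +$273.84 → $67.47
  Nov: +$273.84 − $615.15 → -$273.84
  Dec: +$273.84 → $0.00
Lowest trial balance = -$480.21 (Aug)
Initial deposit = cushion − low point = $547.68 − (-$480.21) = $1,027.89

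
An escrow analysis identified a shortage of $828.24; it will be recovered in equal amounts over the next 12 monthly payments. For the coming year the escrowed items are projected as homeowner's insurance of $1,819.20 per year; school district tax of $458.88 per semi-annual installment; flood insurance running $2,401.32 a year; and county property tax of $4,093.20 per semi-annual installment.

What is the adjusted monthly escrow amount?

$1,179.41

Homeowner's insurance = $1,819.20/yr
School district tax = $458.88 × 2 = $917.76/yr
Flood insurance = $2,401.32/yr
County property tax = $4,093.20 × 2 = $8,186.40/yr
Total per year = $1,819.20 + $917.76 + $2,401.32 + $8,186.40 = $13,324.68
Base monthly escrow = $13,324.68 / 12 = $1,110.39
Shortage per month = $828.24 / 12 = $69.02
New monthly escrow = $1,110.39 + $69.02 = $1,179.41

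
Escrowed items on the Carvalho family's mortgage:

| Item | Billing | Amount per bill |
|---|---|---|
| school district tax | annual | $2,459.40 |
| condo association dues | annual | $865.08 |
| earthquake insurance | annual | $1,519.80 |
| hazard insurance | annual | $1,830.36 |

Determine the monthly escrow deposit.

School district tax — $2,459.40/yr
Condo association dues — $865.08/yr
Earthquake insurance — $1,519.80/yr
Hazard insurance — $1,830.36/yr
Annual escrow total = $2,459.40 + $865.08 + $1,519.80 + $1,830.36 = $6,674.64
Per month = $6,674.64 ÷ 12 = $556.22

$556.22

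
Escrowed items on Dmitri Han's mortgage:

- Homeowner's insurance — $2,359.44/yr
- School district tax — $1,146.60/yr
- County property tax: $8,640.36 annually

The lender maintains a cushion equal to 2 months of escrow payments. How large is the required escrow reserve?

Homeowner's insurance: $2,359.44/yr
School district tax: $1,146.60/yr
County property tax: $8,640.36/yr
Total annual escrow = $12,146.40
Monthly = $12,146.40 ÷ 12 = $1,012.20
Required cushion = 2 × $1,012.20 = $2,024.40

$2,024.40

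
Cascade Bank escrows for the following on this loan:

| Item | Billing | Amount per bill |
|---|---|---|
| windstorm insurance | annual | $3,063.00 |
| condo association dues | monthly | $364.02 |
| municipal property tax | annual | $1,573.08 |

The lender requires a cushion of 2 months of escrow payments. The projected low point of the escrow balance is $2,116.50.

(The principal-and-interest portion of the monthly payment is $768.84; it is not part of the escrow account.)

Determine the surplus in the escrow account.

Windstorm insurance = $3,063.00/yr
Condo association dues = $364.02 × 12 = $4,368.24/yr
Municipal property tax = $1,573.08/yr
Yearly total = $9,004.32
Base monthly escrow = $9,004.32 / 12 = $750.36
Cushion = 2 × $750.36 = $1,500.72
Surplus = $2,116.50 − $1,500.72 = $615.78

$615.78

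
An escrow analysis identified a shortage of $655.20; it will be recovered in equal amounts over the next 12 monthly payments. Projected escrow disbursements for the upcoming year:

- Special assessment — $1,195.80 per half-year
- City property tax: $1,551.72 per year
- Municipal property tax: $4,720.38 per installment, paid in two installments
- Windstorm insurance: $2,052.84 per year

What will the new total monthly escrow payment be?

$1,341.01

Special assessment — $1,195.80 × 2 = $2,391.60 per year
City property tax — $1,551.72 per year
Municipal property tax — $4,720.38 × 2 = $9,440.76 per year
Windstorm insurance — $2,052.84 per year
Total per year = $15,436.92
Per month = $15,436.92 / 12 = $1,286.41
Shortage spread = $655.20 / 12 = $54.60/mo
Adjusted monthly = $1,286.41 + $54.60 = $1,341.01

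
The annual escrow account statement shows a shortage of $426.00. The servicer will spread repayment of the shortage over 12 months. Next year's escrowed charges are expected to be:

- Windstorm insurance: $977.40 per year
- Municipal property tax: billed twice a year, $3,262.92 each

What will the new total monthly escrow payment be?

$660.77

Windstorm insurance = $977.40 annually
Municipal property tax = $3,262.92 × 2 = $6,525.84 annually
Total annual escrow = $977.40 + $6,525.84 = $7,503.24
Monthly = $7,503.24 ÷ 12 = $625.27
Shortage spread = $426.00 ÷ 12 = $35.50/mo
New monthly escrow = $625.27 + $35.50 = $660.77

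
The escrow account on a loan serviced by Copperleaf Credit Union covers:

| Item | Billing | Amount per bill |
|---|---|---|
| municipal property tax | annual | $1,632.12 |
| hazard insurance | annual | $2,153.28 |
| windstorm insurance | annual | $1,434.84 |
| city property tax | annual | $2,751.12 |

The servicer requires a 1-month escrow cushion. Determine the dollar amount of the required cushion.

Municipal property tax = $1,632.12 annually
Hazard insurance = $2,153.28 annually
Windstorm insurance = $1,434.84 annually
City property tax = $2,751.12 annually
Combined annual = $7,971.36
Per month = $7,971.36 ÷ 12 = $664.28
Required cushion = 1 × $664.28 = $664.28

$664.28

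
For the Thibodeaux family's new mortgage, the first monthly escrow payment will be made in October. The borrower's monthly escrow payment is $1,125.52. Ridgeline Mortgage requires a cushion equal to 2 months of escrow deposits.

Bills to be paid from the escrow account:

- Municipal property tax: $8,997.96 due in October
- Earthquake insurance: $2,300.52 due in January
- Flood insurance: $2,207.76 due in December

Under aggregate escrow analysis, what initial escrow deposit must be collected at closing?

Cushion = 2 × $1,125.52 = $2,251.04
Trial balance (start $0, +$1,125.52 each month, − disbursements):
  Oct: +$1,125.52 − $8,997.96 → -$7,872.44
  Nov: +$1,125.52 → -$6,746.92
  Dec: +$1,125.52 − $2,207.76 → -$7,829.16
  Jan: +$1,125.52 − $2,300.52 → -$9,004.16
  Feb: +$1,125.52 → -$7,878.64
  Mar: +$1,125.52 → -$6,753.12
  Apr: +$1,125.52 → -$5,627.60
  May: +$1,125.52 → -$4,502.08
  Jun: +$1,125.52 → -$3,376.56
  Jul: +$1,125.52 → -$2,251.04
  Aug: +$1,125.52 → -$1,125.52
  Sep: +$1,125.52 → $0.00
Lowest trial balance = -$9,004.16 (Jan)
Initial deposit = cushion − low point = $2,251.04 − (-$9,004.16) = $11,255.20

$11,255.20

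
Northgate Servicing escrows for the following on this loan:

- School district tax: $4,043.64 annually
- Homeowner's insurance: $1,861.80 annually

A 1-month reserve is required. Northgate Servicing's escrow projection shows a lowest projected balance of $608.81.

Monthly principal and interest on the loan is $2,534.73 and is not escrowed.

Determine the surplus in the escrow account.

$116.69

School district tax = $4,043.64 per year
Homeowner's insurance = $1,861.80 per year
Yearly total = $5,905.44
Monthly = $5,905.44 ÷ 12 = $492.12
Required reserve = 1 × $492.12 = $492.12
Excess over cushion: $608.81 − $492.12 = $116.69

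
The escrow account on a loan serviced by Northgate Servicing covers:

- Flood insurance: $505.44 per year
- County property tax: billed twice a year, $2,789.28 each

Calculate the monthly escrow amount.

$507.00

Flood insurance — $505.44/yr
County property tax — $2,789.28 × 2 = $5,578.56/yr
Yearly total = $6,084.00
Monthly = $6,084.00 ÷ 12 = $507.00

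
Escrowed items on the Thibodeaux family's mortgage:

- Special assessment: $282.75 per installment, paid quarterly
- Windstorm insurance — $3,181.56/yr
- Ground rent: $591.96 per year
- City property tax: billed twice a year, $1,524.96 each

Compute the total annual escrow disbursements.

Special assessment: $282.75 × 4 = $1,131.00 per year
Windstorm insurance: $3,181.56 per year
Ground rent: $591.96 per year
City property tax: $1,524.96 × 2 = $3,049.92 per year
Yearly total = $7,954.44

$7,954.44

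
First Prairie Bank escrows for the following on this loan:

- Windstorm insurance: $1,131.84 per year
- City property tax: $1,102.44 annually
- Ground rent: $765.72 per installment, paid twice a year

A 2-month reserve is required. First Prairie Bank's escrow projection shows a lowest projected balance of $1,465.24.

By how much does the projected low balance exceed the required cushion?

$837.62

Windstorm insurance: $1,131.84 annually
City property tax: $1,102.44 annually
Ground rent: $765.72 × 2 = $1,531.44 annually
Combined annual = $1,131.84 + $1,102.44 + $1,531.44 = $3,765.72
Base monthly escrow = $3,765.72 ÷ 12 = $313.81
Cushion = 2 × $313.81 = $627.62
Surplus = $1,465.24 − $627.62 = $837.62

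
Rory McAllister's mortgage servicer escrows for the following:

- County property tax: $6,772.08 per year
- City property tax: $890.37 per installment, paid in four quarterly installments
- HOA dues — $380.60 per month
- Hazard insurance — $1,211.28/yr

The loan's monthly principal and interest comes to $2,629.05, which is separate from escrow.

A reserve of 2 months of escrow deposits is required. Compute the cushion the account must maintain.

County property tax = $6,772.08
City property tax = $890.37 × 4 = $3,561.48
HOA dues = $380.60 × 12 = $4,567.20
Hazard insurance = $1,211.28
Annual escrow total = $6,772.08 + $3,561.48 + $4,567.20 + $1,211.28 = $16,112.04
Per month = $16,112.04 / 12 = $1,342.67
Required cushion = 2 × $1,342.67 = $2,685.34

$2,685.34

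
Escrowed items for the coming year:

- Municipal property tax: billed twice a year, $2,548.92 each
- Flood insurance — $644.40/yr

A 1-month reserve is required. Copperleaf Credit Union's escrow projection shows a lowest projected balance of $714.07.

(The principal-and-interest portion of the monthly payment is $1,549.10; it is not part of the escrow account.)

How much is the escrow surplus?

$235.55

Municipal property tax: $2,548.92 × 2 = $5,097.84 annually
Flood insurance: $644.40 annually
Total annual escrow = $5,097.84 + $644.40 = $5,742.24
Monthly = $5,742.24 ÷ 12 = $478.52
Cushion = 1 × $478.52 = $478.52
Excess over cushion: $714.07 − $478.52 = $235.55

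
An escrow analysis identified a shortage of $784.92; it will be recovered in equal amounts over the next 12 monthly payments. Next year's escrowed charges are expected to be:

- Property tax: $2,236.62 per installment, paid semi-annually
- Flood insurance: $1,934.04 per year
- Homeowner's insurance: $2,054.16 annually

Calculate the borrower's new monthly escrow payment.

Property tax: $2,236.62 × 2 = $4,473.24/yr
Flood insurance: $1,934.04/yr
Homeowner's insurance: $2,054.16/yr
Total annual escrow = $4,473.24 + $1,934.04 + $2,054.16 = $8,461.44
Per month = $8,461.44 / 12 = $705.12
Shortage per month = $784.92 / 12 = $65.41
New monthly escrow = $705.12 + $65.41 = $770.53

$770.53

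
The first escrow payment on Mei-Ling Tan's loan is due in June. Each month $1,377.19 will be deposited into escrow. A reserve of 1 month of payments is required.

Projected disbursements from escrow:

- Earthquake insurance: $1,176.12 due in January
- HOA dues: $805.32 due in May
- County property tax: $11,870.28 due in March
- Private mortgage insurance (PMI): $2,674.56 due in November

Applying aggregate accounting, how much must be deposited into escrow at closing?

$3,326.25

Cushion = 1 × $1,377.19 = $1,377.19
Trial balance (start $0, +$1,377.19 each month, − disbursements):
  Jun: +$1,377.19 → $1,377.19
  Jul: +$1,377.19 → $2,754.38
  Aug: +$1,377.19 → $4,131.57
  Sep: +$1,377.19 → $5,508.76
  Oct: +$1,377.19 → $6,885.95
  Nov: +$1,377.19 − $2,674.56 → $5,588.58
  Dec: +$1,377.19 → $6,965.77
  Jan: +$1,377.19 − $1,176.12 → $7,166.84
  Feb: +$1,377.19 → $8,544.03
  Mar: +$1,377.19 − $11,870.28 → -$1,949.06
  Apr: +$1,377.19 → -$571.87
  May: +$1,377.19 − $805.32 → $0.00
Lowest trial balance = -$1,949.06 (Mar)
Initial deposit = cushion − low point = $1,377.19 − (-$1,949.06) = $3,326.25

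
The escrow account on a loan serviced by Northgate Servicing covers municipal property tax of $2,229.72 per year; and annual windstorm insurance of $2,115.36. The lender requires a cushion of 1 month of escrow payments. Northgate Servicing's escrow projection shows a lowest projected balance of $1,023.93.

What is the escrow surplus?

Municipal property tax — $2,229.72 per year
Windstorm insurance — $2,115.36 per year
Yearly total = $2,229.72 + $2,115.36 = $4,345.08
Monthly escrow = $4,345.08 / 12 = $362.09
Cushion = 1 × $362.09 = $362.09
Excess over cushion: $1,023.93 − $362.09 = $661.84

$661.84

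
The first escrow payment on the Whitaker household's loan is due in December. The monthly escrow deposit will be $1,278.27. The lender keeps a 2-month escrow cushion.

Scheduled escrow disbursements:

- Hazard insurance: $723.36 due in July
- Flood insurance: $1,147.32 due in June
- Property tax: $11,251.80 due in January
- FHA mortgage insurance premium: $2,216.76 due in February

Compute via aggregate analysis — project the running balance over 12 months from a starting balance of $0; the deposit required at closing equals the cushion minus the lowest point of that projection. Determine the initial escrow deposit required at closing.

Cushion = 2 × $1,278.27 = $2,556.54
Trial balance (start $0, +$1,278.27 each month, − disbursements):
  Dec: +$1,278.27 → $1,278.27
  Jan: +$1,278.27 − $11,251.80 → -$8,695.26
  Feb: +$1,278.27 − $2,216.76 → -$9,633.75
  Mar: +$1,278.27 → -$8,355.48
  Apr: +$1,278.27 → -$7,077.21
  May: +$1,278.27 → -$5,798.94
  Jun: +$1,278.27 − $1,147.32 → -$5,667.99
  Jul: +$1,278.27 − $723.36 → -$5,113.08
  Aug: +$1,278.27 → -$3,834.81
  Sep: +$1,278.27 → -$2,556.54
  Oct: +$1,278.27 → -$1,278.27
  Nov: +$1,278.27 → $0.00
Lowest trial balance = -$9,633.75 (Feb)
Initial deposit = cushion − low point = $2,556.54 − (-$9,633.75) = $12,190.29

$12,190.29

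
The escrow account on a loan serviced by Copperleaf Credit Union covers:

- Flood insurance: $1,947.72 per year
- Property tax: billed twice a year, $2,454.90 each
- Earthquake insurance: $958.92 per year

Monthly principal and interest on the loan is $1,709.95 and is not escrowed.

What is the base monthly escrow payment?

Flood insurance: $1,947.72/yr
Property tax: $2,454.90 × 2 = $4,909.80/yr
Earthquake insurance: $958.92/yr
Total annual escrow = $1,947.72 + $4,909.80 + $958.92 = $7,816.44
Monthly = $7,816.44 / 12 = $651.37

$651.37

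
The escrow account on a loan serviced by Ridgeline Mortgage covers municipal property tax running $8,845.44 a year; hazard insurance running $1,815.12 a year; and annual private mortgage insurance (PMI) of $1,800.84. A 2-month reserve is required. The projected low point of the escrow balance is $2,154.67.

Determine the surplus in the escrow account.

Municipal property tax — $8,845.44/yr
Hazard insurance — $1,815.12/yr
Private mortgage insurance (PMI) — $1,800.84/yr
Total per year = $8,845.44 + $1,815.12 + $1,800.84 = $12,461.40
Monthly escrow = $12,461.40 / 12 = $1,038.45
Required cushion = 2 × $1,038.45 = $2,076.90
Surplus = $2,154.67 − $2,076.90 = $77.77

$77.77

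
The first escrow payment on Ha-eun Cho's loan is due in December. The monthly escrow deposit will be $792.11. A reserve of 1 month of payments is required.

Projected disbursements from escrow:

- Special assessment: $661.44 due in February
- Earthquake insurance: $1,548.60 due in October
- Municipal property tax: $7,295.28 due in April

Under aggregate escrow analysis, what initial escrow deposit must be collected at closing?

$4,788.28

Cushion = 1 × $792.11 = $792.11
Trial balance (start $0, +$792.11 each month, − disbursements):
  Dec: +$792.11 → $792.11
  Jan: +$792.11 → $1,584.22
  Feb: +$792.11 − $661.44 → $1,714.89
  Mar: +$792.11 → $2,507.00
  Apr: +$792.11 − $7,295.28 → -$3,996.17
  May: +$792.11 → -$3,204.06
  Jun: +$792.11 → -$2,411.95
  Jul: +$792.11 → -$1,619.84
  Aug: +$792.11 → -$827.73
  Sep: +$792.11 → -$35.62
  Oct: +$792.11 − $1,548.60 → -$792.11
  Nov: +$792.11 → $0.00
Lowest trial balance = -$3,996.17 (Apr)
Initial deposit = cushion − low point = $792.11 − (-$3,996.17) = $4,788.28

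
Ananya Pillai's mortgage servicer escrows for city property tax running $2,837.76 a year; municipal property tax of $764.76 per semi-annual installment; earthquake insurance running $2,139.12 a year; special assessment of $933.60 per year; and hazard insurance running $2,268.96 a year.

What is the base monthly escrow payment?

$809.08

City property tax — $2,837.76 per year
Municipal property tax — $764.76 × 2 = $1,529.52 per year
Earthquake insurance — $2,139.12 per year
Special assessment — $933.60 per year
Hazard insurance — $2,268.96 per year
Annual escrow total = $2,837.76 + $1,529.52 + $2,139.12 + $933.60 + $2,268.96 = $9,708.96
Monthly = $9,708.96 ÷ 12 = $809.08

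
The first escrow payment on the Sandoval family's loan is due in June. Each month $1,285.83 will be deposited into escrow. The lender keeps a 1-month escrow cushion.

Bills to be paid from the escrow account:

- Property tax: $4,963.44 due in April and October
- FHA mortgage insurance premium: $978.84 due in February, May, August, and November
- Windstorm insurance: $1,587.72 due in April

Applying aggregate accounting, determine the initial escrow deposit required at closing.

Cushion = 1 × $1,285.83 = $1,285.83
Trial balance (start $0, +$1,285.83 each month, − disbursements):
  Jun: +$1,285.83 → $1,285.83
  Jul: +$1,285.83 → $2,571.66
  Aug: +$1,285.83 − $978.84 → $2,878.65
  Sep: +$1,285.83 → $4,164.48
  Oct: +$1,285.83 − $4,963.44 → $486.87
  Nov: +$1,285.83 − $978.84 → $793.86
  Dec: +$1,285.83 → $2,079.69
  Jan: +$1,285.83 → $3,365.52
  Feb: +$1,285.83 − $978.84 → $3,672.51
  Mar: +$1,285.83 → $4,958.34
  Apr: +$1,285.83 − $6,551.16 → -$306.99
  May: +$1,285.83 − $978.84 → $0.00
Lowest trial balance = -$306.99 (Apr)
Initial deposit = cushion − low point = $1,285.83 − (-$306.99) = $1,592.82

$1,592.82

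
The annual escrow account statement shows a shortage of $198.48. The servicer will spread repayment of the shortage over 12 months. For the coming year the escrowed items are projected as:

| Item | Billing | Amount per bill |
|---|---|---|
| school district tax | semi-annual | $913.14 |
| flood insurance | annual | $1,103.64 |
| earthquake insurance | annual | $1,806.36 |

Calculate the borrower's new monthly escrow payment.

$411.23

School district tax = $913.14 × 2 = $1,826.28/yr
Flood insurance = $1,103.64/yr
Earthquake insurance = $1,806.36/yr
Combined annual = $4,736.28
Monthly escrow = $4,736.28 / 12 = $394.69
Shortage spread = $198.48 ÷ 12 = $16.54/mo
New monthly escrow = $394.69 + $16.54 = $411.23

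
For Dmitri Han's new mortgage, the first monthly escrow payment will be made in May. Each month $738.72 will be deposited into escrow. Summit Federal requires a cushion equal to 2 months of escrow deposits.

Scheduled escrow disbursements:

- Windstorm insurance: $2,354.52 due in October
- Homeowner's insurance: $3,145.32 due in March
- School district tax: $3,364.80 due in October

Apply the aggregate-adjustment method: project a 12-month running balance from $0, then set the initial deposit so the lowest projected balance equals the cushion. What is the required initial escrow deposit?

$2,764.44

Cushion = 2 × $738.72 = $1,477.44
Trial balance (start $0, +$738.72 each month, − disbursements):
  May: +$738.72 → $738.72
  Jun: +$738.72 → $1,477.44
  Jul: +$738.72 → $2,216.16
  Aug: +$738.72 → $2,954.88
  Sep: +$738.72 → $3,693.60
  Oct: +$738.72 − $5,719.32 → -$1,287.00
  Nov: +$738.72 → -$548.28
  Dec: +$738.72 → $190.44
  Jan: +$738.72 → $929.16
  Feb: +$738.72 → $1,667.88
  Mar: +$738.72 − $3,145.32 → -$738.72
  Apr: +$738.72 → $0.00
Lowest trial balance = -$1,287.00 (Oct)
Initial deposit = cushion − low point = $1,477.44 − (-$1,287.00) = $2,764.44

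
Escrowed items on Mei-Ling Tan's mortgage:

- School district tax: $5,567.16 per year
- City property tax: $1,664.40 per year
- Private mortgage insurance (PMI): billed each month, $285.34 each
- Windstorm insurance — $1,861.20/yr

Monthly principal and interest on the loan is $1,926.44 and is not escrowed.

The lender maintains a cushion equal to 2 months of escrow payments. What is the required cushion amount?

$2,086.14

School district tax: $5,567.16 per year
City property tax: $1,664.40 per year
Private mortgage insurance (PMI): $285.34 × 12 = $3,424.08 per year
Windstorm insurance: $1,861.20 per year
Annual escrow total = $5,567.16 + $1,664.40 + $3,424.08 + $1,861.20 = $12,516.84
Monthly = $12,516.84 ÷ 12 = $1,043.07
Reserve = 2 × $1,043.07 = $2,086.14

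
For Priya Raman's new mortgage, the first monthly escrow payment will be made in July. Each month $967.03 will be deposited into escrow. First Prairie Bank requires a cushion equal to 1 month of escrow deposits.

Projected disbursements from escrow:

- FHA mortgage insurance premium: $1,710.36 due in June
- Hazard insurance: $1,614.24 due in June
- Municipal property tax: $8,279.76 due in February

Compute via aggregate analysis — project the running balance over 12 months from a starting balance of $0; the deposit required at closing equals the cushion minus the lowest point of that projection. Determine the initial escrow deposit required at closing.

Cushion = 1 × $967.03 = $967.03
Trial balance (start $0, +$967.03 each month, − disbursements):
  Jul: +$967.03 → $967.03
  Aug: +$967.03 → $1,934.06
  Sep: +$967.03 → $2,901.09
  Oct: +$967.03 → $3,868.12
  Nov: +$967.03 → $4,835.15
  Dec: +$967.03 → $5,802.18
  Jan: +$967.03 → $6,769.21
  Feb: +$967.03 − $8,279.76 → -$543.52
  Mar: +$967.03 → $423.51
  Apr: +$967.03 → $1,390.54
  May: +$967.03 → $2,357.57
  Jun: +$967.03 − $3,324.60 → $0.00
Lowest trial balance = -$543.52 (Feb)
Initial deposit = cushion − low point = $967.03 − (-$543.52) = $1,510.55

$1,510.55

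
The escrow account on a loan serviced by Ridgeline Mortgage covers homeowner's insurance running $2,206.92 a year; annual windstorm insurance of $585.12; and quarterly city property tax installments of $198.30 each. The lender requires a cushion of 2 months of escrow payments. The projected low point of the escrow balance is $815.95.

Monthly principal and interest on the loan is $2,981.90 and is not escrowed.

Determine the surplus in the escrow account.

Homeowner's insurance = $2,206.92 annually
Windstorm insurance = $585.12 annually
City property tax = $198.30 × 4 = $793.20 annually
Yearly total = $3,585.24
Monthly escrow = $3,585.24 ÷ 12 = $298.77
Cushion = 2 × $298.77 = $597.54
Excess over cushion: $815.95 − $597.54 = $218.41

$218.41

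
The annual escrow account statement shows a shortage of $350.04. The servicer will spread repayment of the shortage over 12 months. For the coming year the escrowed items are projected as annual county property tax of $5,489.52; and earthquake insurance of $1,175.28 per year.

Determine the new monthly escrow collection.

County property tax: $5,489.52/yr
Earthquake insurance: $1,175.28/yr
Annual escrow total = $5,489.52 + $1,175.28 = $6,664.80
Per month = $6,664.80 / 12 = $555.40
Shortage spread = $350.04 ÷ 12 = $29.17/mo
New monthly escrow = $555.40 + $29.17 = $584.57

$584.57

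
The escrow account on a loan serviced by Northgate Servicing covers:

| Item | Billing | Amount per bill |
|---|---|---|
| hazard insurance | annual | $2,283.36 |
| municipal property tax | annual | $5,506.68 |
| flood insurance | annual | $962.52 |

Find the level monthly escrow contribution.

Hazard insurance — $2,283.36 annually
Municipal property tax — $5,506.68 annually
Flood insurance — $962.52 annually
Total annual escrow = $8,752.56
Per month = $8,752.56 ÷ 12 = $729.38

$729.38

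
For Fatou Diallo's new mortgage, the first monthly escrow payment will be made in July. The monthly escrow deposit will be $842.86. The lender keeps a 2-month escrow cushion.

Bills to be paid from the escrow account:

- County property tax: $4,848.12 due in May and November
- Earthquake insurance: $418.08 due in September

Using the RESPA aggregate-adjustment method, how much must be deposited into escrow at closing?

Cushion = 2 × $842.86 = $1,685.72
Trial balance (start $0, +$842.86 each month, − disbursements):
  Jul: +$842.86 → $842.86
  Aug: +$842.86 → $1,685.72
  Sep: +$842.86 − $418.08 → $2,110.50
  Oct: +$842.86 → $2,953.36
  Nov: +$842.86 − $4,848.12 → -$1,051.90
  Dec: +$842.86 → -$209.04
  Jan: +$842.86 → $633.82
  Feb: +$842.86 → $1,476.68
  Mar: +$842.86 → $2,319.54
  Apr: +$842.86 → $3,162.40
  May: +$842.86 − $4,848.12 → -$842.86
  Jun: +$842.86 → $0.00
Lowest trial balance = -$1,051.90 (Nov)
Initial deposit = cushion − low point = $1,685.72 − (-$1,051.90) = $2,737.62

$2,737.62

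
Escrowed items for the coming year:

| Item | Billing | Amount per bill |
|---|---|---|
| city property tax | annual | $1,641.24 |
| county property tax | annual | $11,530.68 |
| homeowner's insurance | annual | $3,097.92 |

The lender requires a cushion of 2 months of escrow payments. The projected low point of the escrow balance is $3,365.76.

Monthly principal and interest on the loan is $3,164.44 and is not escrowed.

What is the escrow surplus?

$654.12

City property tax: $1,641.24
County property tax: $11,530.68
Homeowner's insurance: $3,097.92
Total per year = $1,641.24 + $11,530.68 + $3,097.92 = $16,269.84
Per month = $16,269.84 / 12 = $1,355.82
Cushion = 2 × $1,355.82 = $2,711.64
Surplus = $3,365.76 − $2,711.64 = $654.12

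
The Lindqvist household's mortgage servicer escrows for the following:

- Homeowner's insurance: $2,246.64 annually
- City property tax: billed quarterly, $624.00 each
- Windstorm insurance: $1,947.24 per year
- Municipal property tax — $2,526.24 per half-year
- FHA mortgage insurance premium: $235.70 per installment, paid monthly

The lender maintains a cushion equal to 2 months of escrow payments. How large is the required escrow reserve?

$2,428.46

Homeowner's insurance — $2,246.64 per year
City property tax — $624.00 × 4 = $2,496.00 per year
Windstorm insurance — $1,947.24 per year
Municipal property tax — $2,526.24 × 2 = $5,052.48 per year
FHA mortgage insurance premium — $235.70 × 12 = $2,828.40 per year
Total annual escrow = $2,246.64 + $2,496.00 + $1,947.24 + $5,052.48 + $2,828.40 = $14,570.76
Monthly = $14,570.76 / 12 = $1,214.23
Cushion = 2 × $1,214.23 = $2,428.46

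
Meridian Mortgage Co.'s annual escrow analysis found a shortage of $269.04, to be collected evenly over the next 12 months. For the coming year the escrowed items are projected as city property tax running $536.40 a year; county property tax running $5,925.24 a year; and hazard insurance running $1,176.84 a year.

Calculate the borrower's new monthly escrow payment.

City property tax — $536.40 per year
County property tax — $5,925.24 per year
Hazard insurance — $1,176.84 per year
Total annual escrow = $7,638.48
Per month = $7,638.48 / 12 = $636.54
Monthly shortage recovery: $269.04 / 12 = $22.42
New monthly escrow = $636.54 + $22.42 = $658.96

$658.96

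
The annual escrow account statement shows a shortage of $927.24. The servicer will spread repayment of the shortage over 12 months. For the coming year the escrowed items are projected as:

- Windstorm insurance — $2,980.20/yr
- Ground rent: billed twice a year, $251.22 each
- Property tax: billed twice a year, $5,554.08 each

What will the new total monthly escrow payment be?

Windstorm insurance — $2,980.20 per year
Ground rent — $251.22 × 2 = $502.44 per year
Property tax — $5,554.08 × 2 = $11,108.16 per year
Combined annual = $2,980.20 + $502.44 + $11,108.16 = $14,590.80
Monthly = $14,590.80 ÷ 12 = $1,215.90
Monthly shortage recovery: $927.24 / 12 = $77.27
New monthly escrow = $1,215.90 + $77.27 = $1,293.17

$1,293.17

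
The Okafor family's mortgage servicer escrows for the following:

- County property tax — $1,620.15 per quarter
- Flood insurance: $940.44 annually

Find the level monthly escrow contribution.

$618.42

County property tax: $1,620.15 × 4 = $6,480.60 annually
Flood insurance: $940.44 annually
Total per year = $6,480.60 + $940.44 = $7,421.04
Monthly escrow = $7,421.04 ÷ 12 = $618.42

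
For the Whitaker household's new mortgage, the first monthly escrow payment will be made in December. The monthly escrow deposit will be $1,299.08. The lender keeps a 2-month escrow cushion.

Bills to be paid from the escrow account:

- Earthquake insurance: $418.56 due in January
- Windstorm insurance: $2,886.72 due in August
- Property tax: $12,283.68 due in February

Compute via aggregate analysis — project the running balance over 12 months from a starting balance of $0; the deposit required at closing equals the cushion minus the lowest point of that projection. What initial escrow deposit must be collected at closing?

Cushion = 2 × $1,299.08 = $2,598.16
Trial balance (start $0, +$1,299.08 each month, − disbursements):
  Dec: +$1,299.08 → $1,299.08
  Jan: +$1,299.08 − $418.56 → $2,179.60
  Feb: +$1,299.08 − $12,283.68 → -$8,805.00
  Mar: +$1,299.08 → -$7,505.92
  Apr: +$1,299.08 → -$6,206.84
  May: +$1,299.08 → -$4,907.76
  Jun: +$1,299.08 → -$3,608.68
  Jul: +$1,299.08 → -$2,309.60
  Aug: +$1,299.08 − $2,886.72 → -$3,897.24
  Sep: +$1,299.08 → -$2,598.16
  Oct: +$1,299.08 → -$1,299.08
  Nov: +$1,299.08 → $0.00
Lowest trial balance = -$8,805.00 (Feb)
Initial deposit = cushion − low point = $2,598.16 − (-$8,805.00) = $11,403.16

$11,403.16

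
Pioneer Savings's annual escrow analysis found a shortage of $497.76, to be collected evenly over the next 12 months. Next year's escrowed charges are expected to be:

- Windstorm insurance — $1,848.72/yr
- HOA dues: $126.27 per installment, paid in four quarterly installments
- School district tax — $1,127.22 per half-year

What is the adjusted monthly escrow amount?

Windstorm insurance = $1,848.72/yr
HOA dues = $126.27 × 4 = $505.08/yr
School district tax = $1,127.22 × 2 = $2,254.44/yr
Combined annual = $4,608.24
Monthly = $4,608.24 ÷ 12 = $384.02
Shortage per month = $497.76 ÷ 12 = $41.48
New monthly escrow = $384.02 + $41.48 = $425.50

$425.50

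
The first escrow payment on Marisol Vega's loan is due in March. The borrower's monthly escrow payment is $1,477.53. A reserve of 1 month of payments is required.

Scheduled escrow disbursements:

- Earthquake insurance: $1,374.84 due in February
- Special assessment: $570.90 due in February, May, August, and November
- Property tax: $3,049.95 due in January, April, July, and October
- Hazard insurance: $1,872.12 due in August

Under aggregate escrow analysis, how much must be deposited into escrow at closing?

Cushion = 1 × $1,477.53 = $1,477.53
Trial balance (start $0, +$1,477.53 each month, − disbursements):
  Mar: +$1,477.53 → $1,477.53
  Apr: +$1,477.53 − $3,049.95 → -$94.89
  May: +$1,477.53 − $570.90 → $811.74
  Jun: +$1,477.53 → $2,289.27
  Jul: +$1,477.53 − $3,049.95 → $716.85
  Aug: +$1,477.53 − $2,443.02 → -$248.64
  Sep: +$1,477.53 → $1,228.89
  Oct: +$1,477.53 − $3,049.95 → -$343.53
  Nov: +$1,477.53 − $570.90 → $563.10
  Dec: +$1,477.53 → $2,040.63
  Jan: +$1,477.53 − $3,049.95 → $468.21
  Feb: +$1,477.53 − $1,945.74 → $0.00
Lowest trial balance = -$343.53 (Oct)
Initial deposit = cushion − low point = $1,477.53 − (-$343.53) = $1,821.06

$1,821.06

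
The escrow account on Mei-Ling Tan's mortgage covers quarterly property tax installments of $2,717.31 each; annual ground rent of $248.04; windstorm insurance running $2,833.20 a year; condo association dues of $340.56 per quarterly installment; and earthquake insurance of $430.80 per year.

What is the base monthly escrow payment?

Property tax: $2,717.31 × 4 = $10,869.24 per year
Ground rent: $248.04 per year
Windstorm insurance: $2,833.20 per year
Condo association dues: $340.56 × 4 = $1,362.24 per year
Earthquake insurance: $430.80 per year
Total per year = $10,869.24 + $248.04 + $2,833.20 + $1,362.24 + $430.80 = $15,743.52
Monthly = $15,743.52 / 12 = $1,311.96

$1,311.96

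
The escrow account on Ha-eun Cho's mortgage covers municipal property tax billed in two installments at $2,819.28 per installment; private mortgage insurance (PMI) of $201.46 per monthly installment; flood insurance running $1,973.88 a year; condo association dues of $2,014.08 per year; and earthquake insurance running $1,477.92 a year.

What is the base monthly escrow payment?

Municipal property tax = $2,819.28 × 2 = $5,638.56/yr
Private mortgage insurance (PMI) = $201.46 × 12 = $2,417.52/yr
Flood insurance = $1,973.88/yr
Condo association dues = $2,014.08/yr
Earthquake insurance = $1,477.92/yr
Yearly total = $5,638.56 + $2,417.52 + $1,973.88 + $2,014.08 + $1,477.92 = $13,521.96
Base monthly escrow = $13,521.96 / 12 = $1,126.83

$1,126.83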